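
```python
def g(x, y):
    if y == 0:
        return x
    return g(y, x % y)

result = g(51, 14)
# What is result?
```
Call trace:
g(x=51, y=14)
  g(x=14, y=9)
    g(x=9, y=5)
      g(x=5, y=4)
        g(x=4, y=1)
          g(x=1, y=0)
          -> return 1
        -> return 1
      -> return 1
    -> return 1
  -> return 1
-> return 1

Final answer: 1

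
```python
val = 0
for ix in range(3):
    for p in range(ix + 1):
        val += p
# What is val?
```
Trace:
  val=0
  val=0, ix=0, p=0
  val=0, ix=1, p=0
  val=1, ix=1, p=1
  val=1, ix=2, p=0
  val=2, ix=2, p=1
  val=4, ix=2, p=2

Final answer: 4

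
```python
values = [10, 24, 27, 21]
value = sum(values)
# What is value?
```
Trace:
  values=[10, 24, 27, 21]
  values=[10, 24, 27, 21], value=82

Final answer: 82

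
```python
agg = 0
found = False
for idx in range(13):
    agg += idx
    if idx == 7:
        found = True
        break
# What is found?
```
Trace:
  agg=0
  agg=0, found=False
  agg=0, found=False, idx=0
  agg=1, found=False, idx=1
  agg=3, found=False, idx=2
  agg=6, found=False, idx=3
  agg=10, found=False, idx=4
  agg=15, found=False, idx=5
  agg=21, found=False, idx=6
  agg=28, found=True, idx=7

Final answer: True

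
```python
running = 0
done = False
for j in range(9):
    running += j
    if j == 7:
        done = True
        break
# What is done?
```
Trace:
  running=0
  running=0, done=False
  running=0, done=False, j=0
  running=1, done=False, j=1
  running=3, done=False, j=2
  running=6, done=False, j=3
  running=10, done=False, j=4
  running=15, done=False, j=5
  running=21, done=False, j=6
  running=28, done=True, j=7

Final answer: True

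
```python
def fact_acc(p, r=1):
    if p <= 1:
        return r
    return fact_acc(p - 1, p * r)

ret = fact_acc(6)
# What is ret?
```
Call trace:
fact_acc(p=6, r=1)
  fact_acc(p=5, r=6)
    fact_acc(p=4, r=30)
      fact_acc(p=3, r=120)
        fact_acc(p=2, r=360)
          fact_acc(p=1, r=720)
          -> return 720
        -> return 720
      -> return 720
    -> return 720
  -> return 720
-> return 720

Final answer: 720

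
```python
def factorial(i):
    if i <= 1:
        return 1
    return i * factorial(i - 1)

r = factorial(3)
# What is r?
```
Call trace:
factorial(i=3)
  factorial(i=2)
    factorial(i=1)
    -> return 1
  -> return 2
-> return 6

Final answer: 6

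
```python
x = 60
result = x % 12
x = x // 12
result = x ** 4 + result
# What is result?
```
Trace:
  x=60
  x=60, result=0
  x=5, result=0
  x=5, result=625

Final answer: 625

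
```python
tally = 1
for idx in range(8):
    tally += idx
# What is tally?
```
Trace:
  tally=1
  tally=1, idx=0
  tally=2, idx=1
  tally=4, idx=2
  tally=7, idx=3
  tally=11, idx=4
  tally=16, idx=5
  tally=22, idx=6
  tally=29, idx=7

Final answer: 29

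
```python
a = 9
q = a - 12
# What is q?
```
Trace:
  a=9
  a=9, q=-3

Final answer: -3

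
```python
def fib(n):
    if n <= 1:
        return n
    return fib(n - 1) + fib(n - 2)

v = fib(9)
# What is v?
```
Call trace (a repeated sub-call is expanded the first time; later identical calls just restate its return value):
fib(n=9)
  fib(n=8)
    fib(n=7)
      fib(n=6)
        fib(n=5)
          fib(n=4)
            fib(n=3)
              fib(n=2)
                fib(n=1)
                -> return 1
                fib(n=0)
                -> return 0
              -> return 1
              fib(n=1)
              -> return 1
            -> return 2
            fib(n=2) -> return 1  (same call as traced above)
          -> return 3
          fib(n=3) -> return 2  (same call as traced above)
        -> return 5
        fib(n=4) -> return 3  (same call as traced above)
      -> return 8
      fib(n=5) -> return 5  (same call as traced above)
    -> return 13
    fib(n=6) -> return 8  (same call as traced above)
  -> return 21
  fib(n=7) -> return 13  (same call as traced above)
-> return 34

Final answer: 34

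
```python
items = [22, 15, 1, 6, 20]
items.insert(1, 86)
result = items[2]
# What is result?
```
Trace:
  items=[22, 15, 1, 6, 20]
  items=[22, 86, 15, 1, 6, 20]
  items=[22, 86, 15, 1, 6, 20], result=15

Final answer: 15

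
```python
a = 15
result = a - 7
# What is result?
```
Trace:
  a=15
  a=15, result=8

Final answer: 8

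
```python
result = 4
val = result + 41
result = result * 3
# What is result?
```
Trace:
  result=4
  result=4, val=45
  result=12, val=45

Final answer: 12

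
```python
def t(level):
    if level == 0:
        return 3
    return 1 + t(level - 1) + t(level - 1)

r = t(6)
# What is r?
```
Call trace (a repeated sub-call is expanded the first time; later identical calls just restate its return value):
t(level=6)
  t(level=5)
    t(level=4)
      t(level=3)
        t(level=2)
          t(level=1)
            t(level=0)
            -> return 3
            t(level=0)
            -> return 3
          -> return 7
          t(level=1) -> return 7  (same call as traced above)
        -> return 15
        t(level=2) -> return 15  (same call as traced above)
      -> return 31
      t(level=3) -> return 31  (same call as traced above)
    -> return 63
    t(level=4) -> return 63  (same call as traced above)
  -> return 127
  t(level=5) -> return 127  (same call as traced above)
-> return 255

Final answer: 255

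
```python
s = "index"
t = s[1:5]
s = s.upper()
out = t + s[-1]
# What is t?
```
Trace:
  s='index'
  s='index', t='ndex'
  s='INDEX', t='ndex'
  s='INDEX', t='ndex', out='ndexX'

Final answer: 'ndex'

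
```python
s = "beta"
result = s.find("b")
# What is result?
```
Trace:
  s='beta'
  s='beta', result=0

Final answer: 0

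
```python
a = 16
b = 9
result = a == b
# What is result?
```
Trace:
  a=16
  a=16, b=9
  a=16, b=9, result=False

Final answer: False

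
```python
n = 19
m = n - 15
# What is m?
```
Trace:
  n=19
  n=19, m=4

Final answer: 4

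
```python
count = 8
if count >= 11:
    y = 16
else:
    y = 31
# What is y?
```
Trace:
  count=8
  count=8, y=31

Final answer: 31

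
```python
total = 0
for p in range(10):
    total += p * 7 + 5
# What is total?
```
Trace:
  total=0
  total=5, p=0
  total=17, p=1
  total=36, p=2
  total=62, p=3
  total=95, p=4
  total=135, p=5
  total=182, p=6
  total=236, p=7
  total=297, p=8
  total=365, p=9

Final answer: 365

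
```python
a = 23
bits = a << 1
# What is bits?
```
Trace:
  a=23
  a=23, bits=46

Final answer: 46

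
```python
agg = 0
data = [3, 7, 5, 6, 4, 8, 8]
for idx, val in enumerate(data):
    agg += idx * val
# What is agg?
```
Trace:
  agg=0
  agg=0, idx=0, val=3
  agg=7, idx=1, val=7
  agg=17, idx=2, val=5
  agg=35, idx=3, val=6
  agg=51, idx=4, val=4
  agg=91, idx=5, val=8
  agg=139, idx=6, val=8

Final answer: 139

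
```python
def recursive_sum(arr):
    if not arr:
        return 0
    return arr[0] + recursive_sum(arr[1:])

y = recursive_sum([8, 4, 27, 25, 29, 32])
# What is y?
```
Call trace:
recursive_sum(arr=[8, 4, 27, 25, 29, 32])
  recursive_sum(arr=[4, 27, 25, 29, 32])
    recursive_sum(arr=[27, 25, 29, 32])
      recursive_sum(arr=[25, 29, 32])
        recursive_sum(arr=[29, 32])
          recursive_sum(arr=[32])
            recursive_sum(arr=[])
            -> return 0
          -> return 32
        -> return 61
      -> return 86
    -> return 113
  -> return 117
-> return 125

Final answer: 125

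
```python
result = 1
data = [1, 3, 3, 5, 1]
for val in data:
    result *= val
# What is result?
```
Trace:
  result=1
  result=1, val=1
  result=3, val=3
  result=9, val=3
  result=45, val=5
  result=45, val=1

Final answer: 45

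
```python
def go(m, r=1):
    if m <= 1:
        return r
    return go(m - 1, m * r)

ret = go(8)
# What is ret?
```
Call trace:
go(m=8, r=1)
  go(m=7, r=8)
    go(m=6, r=56)
      go(m=5, r=336)
        go(m=4, r=1680)
          go(m=3, r=6720)
            go(m=2, r=20160)
              go(m=1, r=40320)
              -> return 40320
            -> return 40320
          -> return 40320
        -> return 40320
      -> return 40320
    -> return 40320
  -> return 40320
-> return 40320

Final answer: 40320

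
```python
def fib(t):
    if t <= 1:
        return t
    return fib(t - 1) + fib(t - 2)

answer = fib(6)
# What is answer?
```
Call trace (a repeated sub-call is expanded the first time; later identical calls just restate its return value):
fib(t=6)
  fib(t=5)
    fib(t=4)
      fib(t=3)
        fib(t=2)
          fib(t=1)
          -> return 1
          fib(t=0)
          -> return 0
        -> return 1
        fib(t=1)
        -> return 1
      -> return 2
      fib(t=2) -> return 1  (same call as traced above)
    -> return 3
    fib(t=3) -> return 2  (same call as traced above)
  -> return 5
  fib(t=4) -> return 3  (same call as traced above)
-> return 8

Final answer: 8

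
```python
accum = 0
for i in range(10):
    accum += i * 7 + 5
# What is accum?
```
Trace:
  accum=0
  accum=5, i=0
  accum=17, i=1
  accum=36, i=2
  accum=62, i=3
  accum=95, i=4
  accum=135, i=5
  accum=182, i=6
  accum=236, i=7
  accum=297, i=8
  accum=365, i=9

Final answer: 365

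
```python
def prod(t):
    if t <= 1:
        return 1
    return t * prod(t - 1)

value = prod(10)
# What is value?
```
Call trace:
prod(t=10)
  prod(t=9)
    prod(t=8)
      prod(t=7)
        prod(t=6)
          prod(t=5)
            prod(t=4)
              prod(t=3)
                prod(t=2)
                  prod(t=1)
                  -> return 1
                -> return 2
              -> return 6
            -> return 24
          -> return 120
        -> return 720
      -> return 5040
    -> return 40320
  -> return 362880
-> return 3628800

Final answer: 3628800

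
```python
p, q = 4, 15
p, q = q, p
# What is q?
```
Trace:
  p=4, q=15
  p=15, q=4

Final answer: 4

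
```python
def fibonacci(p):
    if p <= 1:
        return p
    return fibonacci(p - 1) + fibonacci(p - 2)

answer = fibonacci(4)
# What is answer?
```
Call trace (a repeated sub-call is expanded the first time; later identical calls just restate its return value):
fibonacci(p=4)
  fibonacci(p=3)
    fibonacci(p=2)
      fibonacci(p=1)
      -> return 1
      fibonacci(p=0)
      -> return 0
    -> return 1
    fibonacci(p=1)
    -> return 1
  -> return 2
  fibonacci(p=2) -> return 1  (same call as traced above)
-> return 3

Final answer: 3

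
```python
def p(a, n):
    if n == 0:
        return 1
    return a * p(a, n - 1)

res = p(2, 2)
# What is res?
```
Call trace:
p(a=2, n=2)
  p(a=2, n=1)
    p(a=2, n=0)
    -> return 1
  -> return 2
-> return 4

Final answer: 4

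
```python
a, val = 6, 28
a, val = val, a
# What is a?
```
Trace:
  a=6, val=28
  a=28, val=6

Final answer: 28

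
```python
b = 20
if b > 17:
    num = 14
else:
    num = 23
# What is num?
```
Trace:
  b=20
  b=20, num=14

Final answer: 14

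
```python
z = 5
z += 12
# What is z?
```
Trace:
  z=5
  z=17

Final answer: 17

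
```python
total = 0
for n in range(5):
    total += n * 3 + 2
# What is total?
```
Trace:
  total=0
  total=2, n=0
  total=7, n=1
  total=15, n=2
  total=26, n=3
  total=40, n=4

Final answer: 40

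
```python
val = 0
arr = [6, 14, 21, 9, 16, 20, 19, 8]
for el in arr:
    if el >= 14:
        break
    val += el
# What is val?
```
Trace:
  val=0
  val=6, el=6
  val=6, el=14

Final answer: 6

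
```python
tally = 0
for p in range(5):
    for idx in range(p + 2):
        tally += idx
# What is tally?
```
Trace:
  tally=0
  tally=0, p=0, idx=0
  tally=1, p=0, idx=1
  tally=1, p=1, idx=0
  tally=2, p=1, idx=1
  tally=4, p=1, idx=2
  tally=4, p=2, idx=0
  tally=5, p=2, idx=1
  tally=7, p=2, idx=2
  tally=10, p=2, idx=3
  tally=10, p=3, idx=0
  tally=11, p=3, idx=1
  tally=13, p=3, idx=2
  tally=16, p=3, idx=3
  tally=20, p=3, idx=4
  tally=20, p=4, idx=0
  tally=21, p=4, idx=1
  tally=23, p=4, idx=2
  tally=26, p=4, idx=3
  tally=30, p=4, idx=4
  tally=35, p=4, idx=5

Final answer: 35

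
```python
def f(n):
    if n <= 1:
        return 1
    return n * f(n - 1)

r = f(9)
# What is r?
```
Call trace:
f(n=9)
  f(n=8)
    f(n=7)
      f(n=6)
        f(n=5)
          f(n=4)
            f(n=3)
              f(n=2)
                f(n=1)
                -> return 1
              -> return 2
            -> return 6
          -> return 24
        -> return 120
      -> return 720
    -> return 5040
  -> return 40320
-> return 362880

Final answer: 362880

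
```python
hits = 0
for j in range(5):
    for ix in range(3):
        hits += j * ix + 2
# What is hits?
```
Trace:
  hits=0
  hits=2, j=0, ix=0
  hits=4, j=0, ix=1
  hits=6, j=0, ix=2
  hits=8, j=1, ix=0
  hits=11, j=1, ix=1
  hits=15, j=1, ix=2
  hits=17, j=2, ix=0
  hits=21, j=2, ix=1
  hits=27, j=2, ix=2
  hits=29, j=3, ix=0
  hits=34, j=3, ix=1
  hits=42, j=3, ix=2
  hits=44, j=4, ix=0
  hits=50, j=4, ix=1
  hits=60, j=4, ix=2

Final answer: 60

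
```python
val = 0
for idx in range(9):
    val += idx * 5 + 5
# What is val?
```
Trace:
  val=0
  val=5, idx=0
  val=15, idx=1
  val=30, idx=2
  val=50, idx=3
  val=75, idx=4
  val=105, idx=5
  val=140, idx=6
  val=180, idx=7
  val=225, idx=8

Final answer: 225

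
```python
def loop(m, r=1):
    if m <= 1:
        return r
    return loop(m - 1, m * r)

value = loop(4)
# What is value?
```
Call trace:
loop(m=4, r=1)
  loop(m=3, r=4)
    loop(m=2, r=12)
      loop(m=1, r=24)
      -> return 24
    -> return 24
  -> return 24
-> return 24

Final answer: 24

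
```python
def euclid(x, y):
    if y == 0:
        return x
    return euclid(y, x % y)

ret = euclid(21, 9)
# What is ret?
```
Call trace:
euclid(x=21, y=9)
  euclid(x=9, y=3)
    euclid(x=3, y=0)
    -> return 3
  -> return 3
-> return 3

Final answer: 3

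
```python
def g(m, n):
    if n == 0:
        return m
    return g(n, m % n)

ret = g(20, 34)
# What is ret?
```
Call trace:
g(m=20, n=34)
  g(m=34, n=20)
    g(m=20, n=14)
      g(m=14, n=6)
        g(m=6, n=2)
          g(m=2, n=0)
          -> return 2
        -> return 2
      -> return 2
    -> return 2
  -> return 2
-> return 2

Final answer: 2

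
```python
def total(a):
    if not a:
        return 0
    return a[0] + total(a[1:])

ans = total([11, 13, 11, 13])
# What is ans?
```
Call trace:
total(a=[11, 13, 11, 13])
  total(a=[13, 11, 13])
    total(a=[11, 13])
      total(a=[13])
        total(a=[])
        -> return 0
      -> return 13
    -> return 24
  -> return 37
-> return 48

Final answer: 48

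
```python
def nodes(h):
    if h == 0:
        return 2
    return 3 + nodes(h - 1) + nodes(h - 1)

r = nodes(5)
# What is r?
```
Call trace (a repeated sub-call is expanded the first time; later identical calls just restate its return value):
nodes(h=5)
  nodes(h=4)
    nodes(h=3)
      nodes(h=2)
        nodes(h=1)
          nodes(h=0)
          -> return 2
          nodes(h=0)
          -> return 2
        -> return 7
        nodes(h=1) -> return 7  (same call as traced above)
      -> return 17
      nodes(h=2) -> return 17  (same call as traced above)
    -> return 37
    nodes(h=3) -> return 37  (same call as traced above)
  -> return 77
  nodes(h=4) -> return 77  (same call as traced above)
-> return 157

Final answer: 157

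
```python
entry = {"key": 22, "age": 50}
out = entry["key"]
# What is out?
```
Trace:
  entry={'key': 22, 'age': 50}
  entry={'key': 22, 'age': 50}, out=22

Final answer: 22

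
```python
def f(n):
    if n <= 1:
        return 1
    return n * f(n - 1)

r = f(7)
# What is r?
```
Call trace:
f(n=7)
  f(n=6)
    f(n=5)
      f(n=4)
        f(n=3)
          f(n=2)
            f(n=1)
            -> return 1
          -> return 2
        -> return 6
      -> return 24
    -> return 120
  -> return 720
-> return 5040

Final answer: 5040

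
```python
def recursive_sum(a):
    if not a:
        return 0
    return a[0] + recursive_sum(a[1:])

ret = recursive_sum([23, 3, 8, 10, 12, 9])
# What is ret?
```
Call trace:
recursive_sum(a=[23, 3, 8, 10, 12, 9])
  recursive_sum(a=[3, 8, 10, 12, 9])
    recursive_sum(a=[8, 10, 12, 9])
      recursive_sum(a=[10, 12, 9])
        recursive_sum(a=[12, 9])
          recursive_sum(a=[9])
            recursive_sum(a=[])
            -> return 0
          -> return 9
        -> return 21
      -> return 31
    -> return 39
  -> return 42
-> return 65

Final answer: 65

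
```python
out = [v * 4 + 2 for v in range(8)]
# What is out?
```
Trace:
  v=0
  v=1
  v=2
  v=3
  v=4
  v=5
  v=6
  v=7
  out=[2, 6, 10, 14, 18, 22, 26, 30]

Final answer: [2, 6, 10, 14, 18, 22, 26, 30]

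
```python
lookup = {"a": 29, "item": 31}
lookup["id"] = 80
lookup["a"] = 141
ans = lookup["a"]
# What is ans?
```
Trace:
  lookup={'a': 29, 'item': 31}
  lookup={'a': 29, 'item': 31, 'id': 80}
  lookup={'a': 141, 'item': 31, 'id': 80}
  lookup={'a': 141, 'item': 31, 'id': 80}, ans=141

Final answer: 141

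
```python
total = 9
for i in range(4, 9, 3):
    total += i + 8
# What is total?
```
Trace:
  total=9
  total=21, i=4
  total=36, i=7

Final answer: 36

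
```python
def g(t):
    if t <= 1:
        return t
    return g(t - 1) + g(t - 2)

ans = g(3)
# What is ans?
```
Call trace:
g(t=3)
  g(t=2)
    g(t=1)
    -> return 1
    g(t=0)
    -> return 0
  -> return 1
  g(t=1)
  -> return 1
-> return 2

Final answer: 2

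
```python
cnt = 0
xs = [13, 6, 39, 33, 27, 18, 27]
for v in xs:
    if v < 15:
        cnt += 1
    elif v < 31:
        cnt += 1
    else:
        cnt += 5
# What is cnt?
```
Trace:
  cnt=0
  cnt=1, v=13
  cnt=2, v=6
  cnt=7, v=39
  cnt=12, v=33
  cnt=13, v=27
  cnt=14, v=18
  cnt=15, v=27

Final answer: 15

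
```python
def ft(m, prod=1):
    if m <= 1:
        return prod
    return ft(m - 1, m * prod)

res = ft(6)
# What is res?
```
Call trace:
ft(m=6, prod=1)
  ft(m=5, prod=6)
    ft(m=4, prod=30)
      ft(m=3, prod=120)
        ft(m=2, prod=360)
          ft(m=1, prod=720)
          -> return 720
        -> return 720
      -> return 720
    -> return 720
  -> return 720
-> return 720

Final answer: 720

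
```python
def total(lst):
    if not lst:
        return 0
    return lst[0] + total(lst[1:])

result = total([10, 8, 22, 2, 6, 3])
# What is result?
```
Call trace:
total(lst=[10, 8, 22, 2, 6, 3])
  total(lst=[8, 22, 2, 6, 3])
    total(lst=[22, 2, 6, 3])
      total(lst=[2, 6, 3])
        total(lst=[6, 3])
          total(lst=[3])
            total(lst=[])
            -> return 0
          -> return 3
        -> return 9
      -> return 11
    -> return 33
  -> return 41
-> return 51

Final answer: 51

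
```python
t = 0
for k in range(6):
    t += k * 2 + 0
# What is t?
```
Trace:
  t=0
  t=0, k=0
  t=2, k=1
  t=6, k=2
  t=12, k=3
  t=20, k=4
  t=30, k=5

Final answer: 30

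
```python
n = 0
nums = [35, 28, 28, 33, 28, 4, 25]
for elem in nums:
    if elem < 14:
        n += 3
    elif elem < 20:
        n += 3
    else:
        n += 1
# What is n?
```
Trace:
  n=0
  n=1, elem=35
  n=2, elem=28
  n=3, elem=28
  n=4, elem=33
  n=5, elem=28
  n=8, elem=4
  n=9, elem=25

Final answer: 9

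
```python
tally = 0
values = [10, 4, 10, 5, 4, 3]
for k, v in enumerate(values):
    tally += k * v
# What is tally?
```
Trace:
  tally=0
  tally=0, k=0, v=10
  tally=4, k=1, v=4
  tally=24, k=2, v=10
  tally=39, k=3, v=5
  tally=55, k=4, v=4
  tally=70, k=5, v=3

Final answer: 70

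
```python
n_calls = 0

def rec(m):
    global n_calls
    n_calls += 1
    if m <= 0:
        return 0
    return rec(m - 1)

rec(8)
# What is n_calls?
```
Call trace:
rec(m=8)
  rec(m=7)
    rec(m=6)
      rec(m=5)
        rec(m=4)
          rec(m=3)
            rec(m=2)
              rec(m=1)
                rec(m=0)
                -> return 0
              -> return 0
            -> return 0
          -> return 0
        -> return 0
      -> return 0
    -> return 0
  -> return 0
-> return 0

n_calls is incremented once per call. rec is entered once for each m = 8, 7, 6, 5, 4, 3, 2, 1, 0 (the m <= 0 call returns without recursing), i.e. 8 + 1 calls.
n_calls = 9

Final answer: 9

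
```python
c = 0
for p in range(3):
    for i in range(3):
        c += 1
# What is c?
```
Trace:
  c=0
  c=1, p=0, i=0
  c=2, p=0, i=1
  c=3, p=0, i=2
  c=4, p=1, i=0
  c=5, p=1, i=1
  c=6, p=1, i=2
  c=7, p=2, i=0
  c=8, p=2, i=1
  c=9, p=2, i=2

Final answer: 9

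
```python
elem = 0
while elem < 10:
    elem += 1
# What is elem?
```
Trace:
  elem=0
  elem=1
  elem=2
  elem=3
  elem=4
  elem=5
  elem=6
  elem=7
  elem=8
  elem=9
  elem=10

Final answer: 10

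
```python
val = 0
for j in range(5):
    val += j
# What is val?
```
Trace:
  val=0
  val=0, j=0
  val=1, j=1
  val=3, j=2
  val=6, j=3
  val=10, j=4

Final answer: 10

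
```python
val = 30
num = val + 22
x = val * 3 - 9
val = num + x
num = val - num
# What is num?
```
Trace:
  val=30
  val=30, num=52
  val=30, num=52, x=81
  val=133, num=52, x=81
  val=133, num=81, x=81

Final answer: 81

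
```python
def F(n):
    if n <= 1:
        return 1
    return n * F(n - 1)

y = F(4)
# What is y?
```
Call trace:
F(n=4)
  F(n=3)
    F(n=2)
      F(n=1)
      -> return 1
    -> return 2
  -> return 6
-> return 24

Final answer: 24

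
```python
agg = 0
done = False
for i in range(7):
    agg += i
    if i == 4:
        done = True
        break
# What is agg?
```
Trace:
  agg=0
  agg=0, done=False
  agg=0, done=False, i=0
  agg=1, done=False, i=1
  agg=3, done=False, i=2
  agg=6, done=False, i=3
  agg=10, done=True, i=4

Final answer: 10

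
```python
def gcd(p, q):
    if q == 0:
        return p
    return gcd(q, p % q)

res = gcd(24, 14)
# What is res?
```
Call trace:
gcd(p=24, q=14)
  gcd(p=14, q=10)
    gcd(p=10, q=4)
      gcd(p=4, q=2)
        gcd(p=2, q=0)
        -> return 2
      -> return 2
    -> return 2
  -> return 2
-> return 2

Final answer: 2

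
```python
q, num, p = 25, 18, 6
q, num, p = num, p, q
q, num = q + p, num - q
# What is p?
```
Trace:
  q=25, num=18, p=6
  q=18, num=6, p=25
  q=43, num=-12, p=25

Final answer: 25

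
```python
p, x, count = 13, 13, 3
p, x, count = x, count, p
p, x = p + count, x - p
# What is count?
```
Trace:
  p=13, x=13, count=3
  p=13, x=3, count=13
  p=26, x=-10, count=13

Final answer: 13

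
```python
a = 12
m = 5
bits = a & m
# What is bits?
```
Trace:
  a=12
  a=12, m=5
  a=12, m=5, bits=4

Final answer: 4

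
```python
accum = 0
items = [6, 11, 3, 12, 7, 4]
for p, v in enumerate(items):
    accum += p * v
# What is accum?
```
Trace:
  accum=0
  accum=0, p=0, v=6
  accum=11, p=1, v=11
  accum=17, p=2, v=3
  accum=53, p=3, v=12
  accum=81, p=4, v=7
  accum=101, p=5, v=4

Final answer: 101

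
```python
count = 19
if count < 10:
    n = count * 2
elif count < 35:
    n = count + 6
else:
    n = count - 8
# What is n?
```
Trace:
  count=19
  count=19, n=25

Final answer: 25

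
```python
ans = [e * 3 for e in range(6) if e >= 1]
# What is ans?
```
Trace:
  e=0
  e=1
  e=2
  e=3
  e=4
  e=5
  ans=[3, 6, 9, 12, 15]

Final answer: [3, 6, 9, 12, 15]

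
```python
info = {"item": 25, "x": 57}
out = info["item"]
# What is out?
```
Trace:
  info={'item': 25, 'x': 57}
  info={'item': 25, 'x': 57}, out=25

Final answer: 25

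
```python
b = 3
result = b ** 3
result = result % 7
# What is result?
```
Trace:
  b=3
  b=3, result=27
  b=3, result=6

Final answer: 6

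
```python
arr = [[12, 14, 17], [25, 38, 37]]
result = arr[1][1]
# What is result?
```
Trace:
  arr=[[12, 14, 17], [25, 38, 37]]
  arr=[[12, 14, 17], [25, 38, 37]], result=38

Final answer: 38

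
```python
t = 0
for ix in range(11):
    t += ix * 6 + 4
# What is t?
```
Trace:
  t=0
  t=4, ix=0
  t=14, ix=1
  t=30, ix=2
  t=52, ix=3
  t=80, ix=4
  t=114, ix=5
  t=154, ix=6
  t=200, ix=7
  t=252, ix=8
  t=310, ix=9
  t=374, ix=10

Final answer: 374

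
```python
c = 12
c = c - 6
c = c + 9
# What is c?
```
Trace:
  c=12
  c=6
  c=15

Final answer: 15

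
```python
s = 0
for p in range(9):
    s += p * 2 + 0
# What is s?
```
Trace:
  s=0
  s=0, p=0
  s=2, p=1
  s=6, p=2
  s=12, p=3
  s=20, p=4
  s=30, p=5
  s=42, p=6
  s=56, p=7
  s=72, p=8

Final answer: 72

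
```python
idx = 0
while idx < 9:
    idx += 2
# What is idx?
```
Trace:
  idx=0
  idx=2
  idx=4
  idx=6
  idx=8
  idx=10

Final answer: 10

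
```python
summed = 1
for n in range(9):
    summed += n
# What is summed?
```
Trace:
  summed=1
  summed=1, n=0
  summed=2, n=1
  summed=4, n=2
  summed=7, n=3
  summed=11, n=4
  summed=16, n=5
  summed=22, n=6
  summed=29, n=7
  summed=37, n=8

Final answer: 37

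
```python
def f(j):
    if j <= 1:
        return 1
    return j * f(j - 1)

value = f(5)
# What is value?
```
Call trace:
f(j=5)
  f(j=4)
    f(j=3)
      f(j=2)
        f(j=1)
        -> return 1
      -> return 2
    -> return 6
  -> return 24
-> return 120

Final answer: 120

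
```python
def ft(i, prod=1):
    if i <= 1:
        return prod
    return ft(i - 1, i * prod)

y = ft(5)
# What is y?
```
Call trace:
ft(i=5, prod=1)
  ft(i=4, prod=5)
    ft(i=3, prod=20)
      ft(i=2, prod=60)
        ft(i=1, prod=120)
        -> return 120
      -> return 120
    -> return 120
  -> return 120
-> return 120

Final answer: 120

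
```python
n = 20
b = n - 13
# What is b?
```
Trace:
  n=20
  n=20, b=7

Final answer: 7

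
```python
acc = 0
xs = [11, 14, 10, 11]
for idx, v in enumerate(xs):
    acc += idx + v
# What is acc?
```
Trace:
  acc=0
  acc=11, idx=0, v=11
  acc=26, idx=1, v=14
  acc=38, idx=2, v=10
  acc=52, idx=3, v=11

Final answer: 52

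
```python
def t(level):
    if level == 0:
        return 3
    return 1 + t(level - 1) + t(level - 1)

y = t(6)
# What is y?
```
Call trace (a repeated sub-call is expanded the first time; later identical calls just restate its return value):
t(level=6)
  t(level=5)
    t(level=4)
      t(level=3)
        t(level=2)
          t(level=1)
            t(level=0)
            -> return 3
            t(level=0)
            -> return 3
          -> return 7
          t(level=1) -> return 7  (same call as traced above)
        -> return 15
        t(level=2) -> return 15  (same call as traced above)
      -> return 31
      t(level=3) -> return 31  (same call as traced above)
    -> return 63
    t(level=4) -> return 63  (same call as traced above)
  -> return 127
  t(level=5) -> return 127  (same call as traced above)
-> return 255

Final answer: 255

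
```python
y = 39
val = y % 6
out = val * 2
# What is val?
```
Trace:
  y=39
  y=39, val=3
  y=39, val=3, out=6

Final answer: 3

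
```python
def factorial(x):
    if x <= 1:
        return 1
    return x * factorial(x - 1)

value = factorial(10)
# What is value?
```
Call trace:
factorial(x=10)
  factorial(x=9)
    factorial(x=8)
      factorial(x=7)
        factorial(x=6)
          factorial(x=5)
            factorial(x=4)
              factorial(x=3)
                factorial(x=2)
                  factorial(x=1)
                  -> return 1
                -> return 2
              -> return 6
            -> return 24
          -> return 120
        -> return 720
      -> return 5040
    -> return 40320
  -> return 362880
-> return 3628800

Final answer: 3628800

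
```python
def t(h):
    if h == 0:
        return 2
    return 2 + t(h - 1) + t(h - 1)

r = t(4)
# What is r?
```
Call trace (a repeated sub-call is expanded the first time; later identical calls just restate its return value):
t(h=4)
  t(h=3)
    t(h=2)
      t(h=1)
        t(h=0)
        -> return 2
        t(h=0)
        -> return 2
      -> return 6
      t(h=1) -> return 6  (same call as traced above)
    -> return 14
    t(h=2) -> return 14  (same call as traced above)
  -> return 30
  t(h=3) -> return 30  (same call as traced above)
-> return 62

Final answer: 62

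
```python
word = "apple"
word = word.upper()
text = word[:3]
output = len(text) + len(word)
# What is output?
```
Trace:
  word='apple'
  word='APPLE'
  word='APPLE', text='APP'
  word='APPLE', text='APP', output=8

Final answer: 8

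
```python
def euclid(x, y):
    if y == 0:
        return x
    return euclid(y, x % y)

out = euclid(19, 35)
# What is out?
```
Call trace:
euclid(x=19, y=35)
  euclid(x=35, y=19)
    euclid(x=19, y=16)
      euclid(x=16, y=3)
        euclid(x=3, y=1)
          euclid(x=1, y=0)
          -> return 1
        -> return 1
      -> return 1
    -> return 1
  -> return 1
-> return 1

Final answer: 1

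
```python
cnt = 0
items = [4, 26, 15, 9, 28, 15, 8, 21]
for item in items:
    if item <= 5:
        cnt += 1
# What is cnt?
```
Trace:
  cnt=0
  cnt=1, item=4
  cnt=1, item=26
  cnt=1, item=15
  cnt=1, item=9
  cnt=1, item=28
  cnt=1, item=15
  cnt=1, item=8
  cnt=1, item=21

Final answer: 1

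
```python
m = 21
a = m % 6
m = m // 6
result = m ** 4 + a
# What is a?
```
Trace:
  m=21
  m=21, a=3
  m=3, a=3
  m=3, a=3, result=84

Final answer: 3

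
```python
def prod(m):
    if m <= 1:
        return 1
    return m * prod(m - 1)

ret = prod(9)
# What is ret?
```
Call trace:
prod(m=9)
  prod(m=8)
    prod(m=7)
      prod(m=6)
        prod(m=5)
          prod(m=4)
            prod(m=3)
              prod(m=2)
                prod(m=1)
                -> return 1
              -> return 2
            -> return 6
          -> return 24
        -> return 120
      -> return 720
    -> return 5040
  -> return 40320
-> return 362880

Final answer: 362880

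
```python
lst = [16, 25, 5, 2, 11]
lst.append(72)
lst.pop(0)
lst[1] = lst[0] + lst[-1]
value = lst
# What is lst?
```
Trace:
  lst=[16, 25, 5, 2, 11]
  lst=[16, 25, 5, 2, 11, 72]
  lst=[25, 5, 2, 11, 72]
  lst=[25, 97, 2, 11, 72]
  lst=[25, 97, 2, 11, 72], value=[25, 97, 2, 11, 72]

Final answer: [25, 97, 2, 11, 72]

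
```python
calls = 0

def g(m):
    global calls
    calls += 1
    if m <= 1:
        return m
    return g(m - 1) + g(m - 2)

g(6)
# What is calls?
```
Call trace (a repeated sub-call is expanded the first time; later identical calls just restate its return value):
g(m=6)
  g(m=5)
    g(m=4)
      g(m=3)
        g(m=2)
          g(m=1)
          -> return 1
          g(m=0)
          -> return 0
        -> return 1
        g(m=1)
        -> return 1
      -> return 2
      g(m=2) -> return 1  (same call as traced above)
    -> return 3
    g(m=3) -> return 2  (same call as traced above)
  -> return 5
  g(m=4) -> return 3  (same call as traced above)
-> return 8

calls is incremented once per call, so count the calls in each subtree. Let C(m) = number of calls made by g(m).
C(0) = C(1) = 1 (base case, no recursion); C(m) = 1 + C(m - 1) + C(m - 2) otherwise.
C(2) = 1 + C(1) + C(0) = 1 + 1 + 1 = 3
C(3) = 1 + C(2) + C(1) = 1 + 3 + 1 = 5
C(4) = 1 + C(3) + C(2) = 1 + 5 + 3 = 9
C(5) = 1 + C(4) + C(3) = 1 + 9 + 5 = 15
C(6) = 1 + C(5) + C(4) = 1 + 15 + 9 = 25
calls = C(6) = 25

Final answer: 25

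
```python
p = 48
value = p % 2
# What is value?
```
Trace:
  p=48
  p=48, value=0

Final answer: 0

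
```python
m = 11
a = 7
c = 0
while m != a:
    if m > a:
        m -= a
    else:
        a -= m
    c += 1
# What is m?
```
Trace:
  m=11
  m=11, a=7
  m=11, a=7, c=0
  m=4, a=7, c=1
  m=4, a=3, c=2
  m=1, a=3, c=3
  m=1, a=2, c=4
  m=1, a=1, c=5

Final answer: 1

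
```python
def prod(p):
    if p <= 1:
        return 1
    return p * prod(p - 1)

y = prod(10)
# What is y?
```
Call trace:
prod(p=10)
  prod(p=9)
    prod(p=8)
      prod(p=7)
        prod(p=6)
          prod(p=5)
            prod(p=4)
              prod(p=3)
                prod(p=2)
                  prod(p=1)
                  -> return 1
                -> return 2
              -> return 6
            -> return 24
          -> return 120
        -> return 720
      -> return 5040
    -> return 40320
  -> return 362880
-> return 3628800

Final answer: 3628800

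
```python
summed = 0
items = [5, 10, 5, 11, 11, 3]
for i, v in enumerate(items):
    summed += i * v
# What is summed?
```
Trace:
  summed=0
  summed=0, i=0, v=5
  summed=10, i=1, v=10
  summed=20, i=2, v=5
  summed=53, i=3, v=11
  summed=97, i=4, v=11
  summed=112, i=5, v=3

Final answer: 112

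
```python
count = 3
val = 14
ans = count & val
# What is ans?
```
Trace:
  count=3
  count=3, val=14
  count=3, val=14, ans=2

Final answer: 2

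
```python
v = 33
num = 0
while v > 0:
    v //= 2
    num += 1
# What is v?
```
Trace:
  v=33
  v=33, num=0
  v=16, num=1
  v=8, num=2
  v=4, num=3
  v=2, num=4
  v=1, num=5
  v=0, num=6

Final answer: 0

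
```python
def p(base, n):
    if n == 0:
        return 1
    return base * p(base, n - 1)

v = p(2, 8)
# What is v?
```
Call trace:
p(base=2, n=8)
  p(base=2, n=7)
    p(base=2, n=6)
      p(base=2, n=5)
        p(base=2, n=4)
          p(base=2, n=3)
            p(base=2, n=2)
              p(base=2, n=1)
                p(base=2, n=0)
                -> return 1
              -> return 2
            -> return 4
          -> return 8
        -> return 16
      -> return 32
    -> return 64
  -> return 128
-> return 256

Final answer: 256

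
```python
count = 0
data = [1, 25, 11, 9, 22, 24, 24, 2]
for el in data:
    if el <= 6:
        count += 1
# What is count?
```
Trace:
  count=0
  count=1, el=1
  count=1, el=25
  count=1, el=11
  count=1, el=9
  count=1, el=22
  count=1, el=24
  count=1, el=24
  count=2, el=2

Final answer: 2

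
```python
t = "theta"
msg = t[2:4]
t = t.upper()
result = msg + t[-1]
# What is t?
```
Trace:
  t='theta'
  t='theta', msg='et'
  t='THETA', msg='et'
  t='THETA', msg='et', result='etA'

Final answer: 'THETA'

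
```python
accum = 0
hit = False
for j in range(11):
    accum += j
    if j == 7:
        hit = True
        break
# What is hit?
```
Trace:
  accum=0
  accum=0, hit=False
  accum=0, hit=False, j=0
  accum=1, hit=False, j=1
  accum=3, hit=False, j=2
  accum=6, hit=False, j=3
  accum=10, hit=False, j=4
  accum=15, hit=False, j=5
  accum=21, hit=False, j=6
  accum=28, hit=True, j=7

Final answer: True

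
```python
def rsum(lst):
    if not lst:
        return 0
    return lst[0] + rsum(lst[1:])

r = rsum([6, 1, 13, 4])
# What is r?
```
Call trace:
rsum(lst=[6, 1, 13, 4])
  rsum(lst=[1, 13, 4])
    rsum(lst=[13, 4])
      rsum(lst=[4])
        rsum(lst=[])
        -> return 0
      -> return 4
    -> return 17
  -> return 18
-> return 24

Final answer: 24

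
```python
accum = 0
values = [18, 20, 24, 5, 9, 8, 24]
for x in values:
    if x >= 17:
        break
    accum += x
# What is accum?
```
Trace:
  accum=0
  accum=0, x=18

Final answer: 0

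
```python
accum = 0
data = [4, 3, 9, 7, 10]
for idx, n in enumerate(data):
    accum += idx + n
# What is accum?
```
Trace:
  accum=0
  accum=4, idx=0, n=4
  accum=8, idx=1, n=3
  accum=19, idx=2, n=9
  accum=29, idx=3, n=7
  accum=43, idx=4, n=10

Final answer: 43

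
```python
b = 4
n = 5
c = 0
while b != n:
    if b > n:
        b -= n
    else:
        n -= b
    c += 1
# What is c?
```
Trace:
  b=4
  b=4, n=5
  b=4, n=5, c=0
  b=4, n=1, c=1
  b=3, n=1, c=2
  b=2, n=1, c=3
  b=1, n=1, c=4

Final answer: 4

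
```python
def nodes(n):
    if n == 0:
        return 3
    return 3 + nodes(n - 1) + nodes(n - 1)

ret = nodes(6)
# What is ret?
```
Call trace (a repeated sub-call is expanded the first time; later identical calls just restate its return value):
nodes(n=6)
  nodes(n=5)
    nodes(n=4)
      nodes(n=3)
        nodes(n=2)
          nodes(n=1)
            nodes(n=0)
            -> return 3
            nodes(n=0)
            -> return 3
          -> return 9
          nodes(n=1) -> return 9  (same call as traced above)
        -> return 21
        nodes(n=2) -> return 21  (same call as traced above)
      -> return 45
      nodes(n=3) -> return 45  (same call as traced above)
    -> return 93
    nodes(n=4) -> return 93  (same call as traced above)
  -> return 189
  nodes(n=5) -> return 189  (same call as traced above)
-> return 381

Final answer: 381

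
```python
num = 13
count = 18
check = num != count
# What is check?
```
Trace:
  num=13
  num=13, count=18
  num=13, count=18, check=True

Final answer: True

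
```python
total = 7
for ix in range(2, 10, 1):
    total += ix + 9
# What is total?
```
Trace:
  total=7
  total=18, ix=2
  total=30, ix=3
  total=43, ix=4
  total=57, ix=5
  total=72, ix=6
  total=88, ix=7
  total=105, ix=8
  total=123, ix=9

Final answer: 123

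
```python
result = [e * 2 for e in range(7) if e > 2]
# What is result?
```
Trace:
  e=0
  e=1
  e=2
  e=3
  e=4
  e=5
  e=6
  result=[6, 8, 10, 12]

Final answer: [6, 8, 10, 12]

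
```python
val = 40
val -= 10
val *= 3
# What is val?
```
Trace:
  val=40
  val=30
  val=90

Final answer: 90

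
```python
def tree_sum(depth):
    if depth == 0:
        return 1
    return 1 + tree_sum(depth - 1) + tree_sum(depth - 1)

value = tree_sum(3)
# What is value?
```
Call trace (a repeated sub-call is expanded the first time; later identical calls just restate its return value):
tree_sum(depth=3)
  tree_sum(depth=2)
    tree_sum(depth=1)
      tree_sum(depth=0)
      -> return 1
      tree_sum(depth=0)
      -> return 1
    -> return 3
    tree_sum(depth=1) -> return 3  (same call as traced above)
  -> return 7
  tree_sum(depth=2) -> return 7  (same call as traced above)
-> return 15

Final answer: 15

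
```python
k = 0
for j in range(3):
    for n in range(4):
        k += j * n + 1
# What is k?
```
Trace:
  k=0
  k=1, j=0, n=0
  k=2, j=0, n=1
  k=3, j=0, n=2
  k=4, j=0, n=3
  k=5, j=1, n=0
  k=7, j=1, n=1
  k=10, j=1, n=2
  k=14, j=1, n=3
  k=15, j=2, n=0
  k=18, j=2, n=1
  k=23, j=2, n=2
  k=30, j=2, n=3

Final answer: 30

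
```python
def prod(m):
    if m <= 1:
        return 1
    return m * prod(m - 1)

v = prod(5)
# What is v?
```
Call trace:
prod(m=5)
  prod(m=4)
    prod(m=3)
      prod(m=2)
        prod(m=1)
        -> return 1
      -> return 2
    -> return 6
  -> return 24
-> return 120

Final answer: 120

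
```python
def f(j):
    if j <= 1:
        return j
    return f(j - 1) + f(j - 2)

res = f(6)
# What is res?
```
Call trace (a repeated sub-call is expanded the first time; later identical calls just restate its return value):
f(j=6)
  f(j=5)
    f(j=4)
      f(j=3)
        f(j=2)
          f(j=1)
          -> return 1
          f(j=0)
          -> return 0
        -> return 1
        f(j=1)
        -> return 1
      -> return 2
      f(j=2) -> return 1  (same call as traced above)
    -> return 3
    f(j=3) -> return 2  (same call as traced above)
  -> return 5
  f(j=4) -> return 3  (same call as traced above)
-> return 8

Final answer: 8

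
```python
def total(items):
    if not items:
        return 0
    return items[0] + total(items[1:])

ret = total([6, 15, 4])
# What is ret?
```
Call trace:
total(items=[6, 15, 4])
  total(items=[15, 4])
    total(items=[4])
      total(items=[])
      -> return 0
    -> return 4
  -> return 19
-> return 25

Final answer: 25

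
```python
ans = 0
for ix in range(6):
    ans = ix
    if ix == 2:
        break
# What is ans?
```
Trace:
  ans=0
  ans=0, ix=0
  ans=1, ix=1
  ans=2, ix=2

Final answer: 2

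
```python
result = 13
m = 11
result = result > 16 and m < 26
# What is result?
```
Trace:
  result=13
  result=13, m=11
  result=False, m=11

Final answer: False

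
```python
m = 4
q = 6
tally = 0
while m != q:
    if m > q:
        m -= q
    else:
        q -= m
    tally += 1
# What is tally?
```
Trace:
  m=4
  m=4, q=6
  m=4, q=6, tally=0
  m=4, q=2, tally=1
  m=2, q=2, tally=2

Final answer: 2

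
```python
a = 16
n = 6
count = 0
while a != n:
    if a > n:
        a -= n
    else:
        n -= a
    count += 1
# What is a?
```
Trace:
  a=16
  a=16, n=6
  a=16, n=6, count=0
  a=10, n=6, count=1
  a=4, n=6, count=2
  a=4, n=2, count=3
  a=2, n=2, count=4

Final answer: 2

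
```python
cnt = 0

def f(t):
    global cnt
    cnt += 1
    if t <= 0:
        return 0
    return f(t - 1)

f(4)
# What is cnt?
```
Call trace:
f(t=4)
  f(t=3)
    f(t=2)
      f(t=1)
        f(t=0)
        -> return 0
      -> return 0
    -> return 0
  -> return 0
-> return 0

cnt is incremented once per call. f is entered once for each t = 4, 3, 2, 1, 0 (the t <= 0 call returns without recursing), i.e. 4 + 1 calls.
cnt = 5

Final answer: 5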